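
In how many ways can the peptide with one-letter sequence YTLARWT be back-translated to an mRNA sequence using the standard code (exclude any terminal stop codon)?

Tyr: 2 codons.
Thr: 4 codons.
Leu: 6 codons.
Ala: 4 codons.
Arg: 6 codons.
Trp: 1 codon.
Thr: 4 codons.
2 × 4 × 6 × 4 × 6 × 1 × 4 = 4608.

4608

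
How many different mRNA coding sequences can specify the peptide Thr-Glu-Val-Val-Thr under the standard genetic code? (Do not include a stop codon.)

Thr: 4 codons.
Glu: 2 codons.
Val: 4 codons.
Val: 4 codons.
Thr: 4 codons.
4 × 2 × 4 × 4 × 4 = 512.

512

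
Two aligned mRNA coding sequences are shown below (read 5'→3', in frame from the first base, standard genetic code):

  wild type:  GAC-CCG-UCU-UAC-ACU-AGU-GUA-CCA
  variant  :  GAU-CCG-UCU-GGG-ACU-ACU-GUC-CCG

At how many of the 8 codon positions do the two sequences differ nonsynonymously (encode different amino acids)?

2

Codon 1: GAC Asp / GAU Asp — synonymous.
Codon 2: CCG Pro / CCG Pro — identical.
Codon 3: UCU Ser / UCU Ser — identical.
Codon 4: UAC Tyr / GGG Gly — nonsynonymous.
Codon 5: ACU Thr / ACU Thr — identical.
Codon 6: AGU Ser / ACU Thr — nonsynonymous.
Codon 7: GUA Val / GUC Val — synonymous.
Codon 8: CCA Pro / CCG Pro — synonymous.
Nonsynonymous differences: 2.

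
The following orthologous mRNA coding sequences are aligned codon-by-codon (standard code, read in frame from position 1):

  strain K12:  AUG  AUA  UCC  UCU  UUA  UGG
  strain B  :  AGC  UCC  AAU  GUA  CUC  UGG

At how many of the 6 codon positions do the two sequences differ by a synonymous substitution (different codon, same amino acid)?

1

Codon 1: AUG Met / AGC Ser — nonsynonymous.
Codon 2: AUA Ile / UCC Ser — nonsynonymous.
Codon 3: UCC Ser / AAU Asn — nonsynonymous.
Codon 4: UCU Ser / GUA Val — nonsynonymous.
Codon 5: UUA Leu / CUC Leu — synonymous.
Codon 6: UGG Trp / UGG Trp — identical.
Synonymous differences: 1.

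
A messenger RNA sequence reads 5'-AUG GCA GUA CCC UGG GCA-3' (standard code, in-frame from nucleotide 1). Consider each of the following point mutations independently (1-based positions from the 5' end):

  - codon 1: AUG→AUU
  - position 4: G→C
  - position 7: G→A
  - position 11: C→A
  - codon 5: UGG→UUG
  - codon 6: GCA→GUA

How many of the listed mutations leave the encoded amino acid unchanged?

0

Codon 1: AUG (Met) → AUU (Ile) — missense.
Codon 2: GCA (Ala) → CCA (Pro) — missense.
Codon 3: GUA (Val) → AUA (Ile) — missense.
Codon 4: CCC (Pro) → CAC (His) — missense.
Codon 5: UGG (Trp) → UUG (Leu) — missense.
Codon 6: GCA (Ala) → GUA (Val) — missense.
Synonymous: 0 of 6.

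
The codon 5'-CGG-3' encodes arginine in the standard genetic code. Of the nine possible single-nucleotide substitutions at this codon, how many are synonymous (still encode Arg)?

Position 1: AGG → 1 synonymous.
Position 2: none → 0 synonymous.
Position 3: CGU, CGC, CGA → 3 synonymous.
Total: 1 + 0 + 3 = 4.

4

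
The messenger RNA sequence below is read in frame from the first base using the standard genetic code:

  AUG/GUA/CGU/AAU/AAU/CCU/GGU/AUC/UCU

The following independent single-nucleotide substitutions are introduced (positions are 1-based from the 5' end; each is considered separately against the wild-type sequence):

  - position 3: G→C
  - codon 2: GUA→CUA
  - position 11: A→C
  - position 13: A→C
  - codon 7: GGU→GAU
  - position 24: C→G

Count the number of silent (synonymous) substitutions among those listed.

0

Codon 1: AUG (Met) → AUC (Ile) — missense.
Codon 2: GUA (Val) → CUA (Leu) — missense.
Codon 4: AAU (Asn) → ACU (Thr) — missense.
Codon 5: AAU (Asn) → CAU (His) — missense.
Codon 7: GGU (Gly) → GAU (Asp) — missense.
Codon 8: AUC (Ile) → AUG (Met) — missense.
Synonymous: 0 of 6.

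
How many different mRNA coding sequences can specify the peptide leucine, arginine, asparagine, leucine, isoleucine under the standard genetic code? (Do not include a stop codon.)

1296

Leu: 6 codons.
Arg: 6 codons.
Asn: 2 codons.
Leu: 6 codons.
Ile: 3 codons.
6 × 6 × 2 × 6 × 3 = 1296.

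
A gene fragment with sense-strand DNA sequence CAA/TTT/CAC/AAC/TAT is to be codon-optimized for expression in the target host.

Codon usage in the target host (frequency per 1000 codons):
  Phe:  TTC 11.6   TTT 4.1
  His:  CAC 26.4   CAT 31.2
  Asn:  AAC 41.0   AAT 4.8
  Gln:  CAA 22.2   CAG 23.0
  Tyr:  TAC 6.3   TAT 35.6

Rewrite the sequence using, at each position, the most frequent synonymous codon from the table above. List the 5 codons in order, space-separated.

Codon 1 (Gln): best is CAG at 23.0.
Codon 2 (Phe): best is TTC at 11.6.
Codon 3 (His): best is CAT at 31.2.
Codon 4 (Asn): best is AAC at 41.0.
Codon 5 (Tyr): best is TAT at 35.6.

CAG TTC CAT AAC TAT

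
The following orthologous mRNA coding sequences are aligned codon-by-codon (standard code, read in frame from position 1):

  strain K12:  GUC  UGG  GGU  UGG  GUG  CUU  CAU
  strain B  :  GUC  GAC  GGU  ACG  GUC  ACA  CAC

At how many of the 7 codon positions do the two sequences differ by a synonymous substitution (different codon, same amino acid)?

2

Codon 1: GUC Val / GUC Val — identical.
Codon 2: UGG Trp / GAC Asp — nonsynonymous.
Codon 3: GGU Gly / GGU Gly — identical.
Codon 4: UGG Trp / ACG Thr — nonsynonymous.
Codon 5: GUG Val / GUC Val — synonymous.
Codon 6: CUU Leu / ACA Thr — nonsynonymous.
Codon 7: CAU His / CAC His — synonymous.
Synonymous differences: 2.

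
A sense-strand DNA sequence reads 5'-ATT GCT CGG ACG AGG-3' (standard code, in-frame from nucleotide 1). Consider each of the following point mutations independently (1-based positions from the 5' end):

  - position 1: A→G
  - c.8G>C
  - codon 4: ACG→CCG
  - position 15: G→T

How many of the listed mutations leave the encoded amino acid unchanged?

Codon 1: ATT (Ile) → GTT (Val) — missense.
Codon 3: CGG (Arg) → CCG (Pro) — missense.
Codon 4: ACG (Thr) → CCG (Pro) — missense.
Codon 5: AGG (Arg) → AGT (Ser) — missense.
Synonymous: 0 of 4.

0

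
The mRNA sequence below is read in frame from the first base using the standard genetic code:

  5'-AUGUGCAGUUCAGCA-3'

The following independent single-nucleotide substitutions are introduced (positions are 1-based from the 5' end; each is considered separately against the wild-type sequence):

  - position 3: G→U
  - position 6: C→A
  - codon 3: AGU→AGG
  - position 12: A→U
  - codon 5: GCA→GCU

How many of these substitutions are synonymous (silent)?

2

Codon 1: AUG (Met) → AUU (Ile) — missense.
Codon 2: UGC (Cys) → UGA (Stop) — nonsense.
Codon 3: AGU (Ser) → AGG (Arg) — missense.
Codon 4: UCA (Ser) → UCU (Ser) — synonymous.
Codon 5: GCA (Ala) → GCU (Ala) — synonymous.
Synonymous: 2 of 5.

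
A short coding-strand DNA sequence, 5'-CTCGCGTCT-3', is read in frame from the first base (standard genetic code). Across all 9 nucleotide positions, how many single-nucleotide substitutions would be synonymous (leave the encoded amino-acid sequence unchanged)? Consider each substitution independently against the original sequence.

9

Codon 1 (CTC, Leu): 3 synonymous substitutions.
Codon 2 (GCG, Ala): 3 synonymous substitutions.
Codon 3 (TCT, Ser): 3 synonymous substitutions.
Total: 3 + 3 + 3 = 9.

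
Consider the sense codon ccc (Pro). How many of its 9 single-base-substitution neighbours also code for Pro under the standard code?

3

Position 1: none → 0 synonymous.
Position 2: none → 0 synonymous.
Position 3: CCU, CCA, CCG → 3 synonymous.
Total: 0 + 0 + 3 = 3.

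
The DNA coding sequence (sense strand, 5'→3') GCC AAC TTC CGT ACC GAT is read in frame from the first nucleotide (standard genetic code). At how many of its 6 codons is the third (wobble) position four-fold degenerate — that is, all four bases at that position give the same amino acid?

3

Codon 1 GCC (Ala): third position 4-fold.
Codon 2 AAC (Asn): third position 2-fold.
Codon 3 TTC (Phe): third position 2-fold.
Codon 4 CGT (Arg): third position 4-fold.
Codon 5 ACC (Thr): third position 4-fold.
Codon 6 GAT (Asp): third position 2-fold.
Four-fold degenerate third positions: 3.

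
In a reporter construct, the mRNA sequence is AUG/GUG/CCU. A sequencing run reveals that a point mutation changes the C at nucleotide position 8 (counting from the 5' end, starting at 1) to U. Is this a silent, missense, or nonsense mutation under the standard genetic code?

missense

Position 8 falls in codon 3: CCU → Pro.
After the substitution the codon is CUU → Leu.
Pro ≠ Leu, so this is a missense mutation.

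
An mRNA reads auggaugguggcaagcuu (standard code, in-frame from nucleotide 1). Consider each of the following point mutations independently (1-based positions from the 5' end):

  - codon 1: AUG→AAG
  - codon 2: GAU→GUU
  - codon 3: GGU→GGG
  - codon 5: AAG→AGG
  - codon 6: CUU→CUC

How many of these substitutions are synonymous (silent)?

2

Codon 1: AUG (Met) → AAG (Lys) — missense.
Codon 2: GAU (Asp) → GUU (Val) — missense.
Codon 3: GGU (Gly) → GGG (Gly) — synonymous.
Codon 5: AAG (Lys) → AGG (Arg) — missense.
Codon 6: CUU (Leu) → CUC (Leu) — synonymous.
Synonymous: 2 of 5.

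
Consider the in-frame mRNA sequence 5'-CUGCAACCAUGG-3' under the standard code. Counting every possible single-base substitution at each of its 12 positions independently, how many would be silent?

Codon 1 (CUG, Leu): 4 synonymous substitutions.
Codon 2 (CAA, Gln): 1 synonymous substitution.
Codon 3 (CCA, Pro): 3 synonymous substitutions.
Codon 4 (UGG, Trp): 0 synonymous substitutions.
Total: 4 + 1 + 3 + 0 = 8.

8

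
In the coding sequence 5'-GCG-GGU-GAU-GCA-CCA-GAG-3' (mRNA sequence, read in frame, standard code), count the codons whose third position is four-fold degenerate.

Codon 1 GCG (Ala): third position 4-fold.
Codon 2 GGU (Gly): third position 4-fold.
Codon 3 GAU (Asp): third position 2-fold.
Codon 4 GCA (Ala): third position 4-fold.
Codon 5 CCA (Pro): third position 4-fold.
Codon 6 GAG (Glu): third position 2-fold.
Four-fold degenerate third positions: 4.

4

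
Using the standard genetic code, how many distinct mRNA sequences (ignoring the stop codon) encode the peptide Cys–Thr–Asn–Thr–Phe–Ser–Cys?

1536

Cys: 2 codons.
Thr: 4 codons.
Asn: 2 codons.
Thr: 4 codons.
Phe: 2 codons.
Ser: 6 codons.
Cys: 2 codons.
2 × 4 × 2 × 4 × 2 × 6 × 2 = 1536.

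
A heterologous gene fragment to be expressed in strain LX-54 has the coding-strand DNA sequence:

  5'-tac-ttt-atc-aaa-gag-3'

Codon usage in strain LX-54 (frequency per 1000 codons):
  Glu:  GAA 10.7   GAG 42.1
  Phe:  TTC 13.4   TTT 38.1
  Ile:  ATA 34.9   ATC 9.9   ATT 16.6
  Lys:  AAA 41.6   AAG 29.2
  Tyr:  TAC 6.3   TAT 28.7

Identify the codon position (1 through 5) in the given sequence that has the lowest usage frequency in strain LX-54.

Codon 1 TAC (Tyr): 6.3 per 1000.
Codon 2 TTT (Phe): 38.1 per 1000.
Codon 3 ATC (Ile): 9.9 per 1000.
Codon 4 AAA (Lys): 41.6 per 1000.
Codon 5 GAG (Glu): 42.1 per 1000.
Lowest frequency is 6.3 at codon 1.

1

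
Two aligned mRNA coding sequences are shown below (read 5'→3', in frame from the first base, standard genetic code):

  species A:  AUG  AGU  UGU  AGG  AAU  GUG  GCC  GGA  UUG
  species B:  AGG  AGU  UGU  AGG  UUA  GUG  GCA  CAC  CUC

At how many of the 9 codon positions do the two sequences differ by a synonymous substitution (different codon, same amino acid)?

2

Codon 1: AUG Met / AGG Arg — nonsynonymous.
Codon 2: AGU Ser / AGU Ser — identical.
Codon 3: UGU Cys / UGU Cys — identical.
Codon 4: AGG Arg / AGG Arg — identical.
Codon 5: AAU Asn / UUA Leu — nonsynonymous.
Codon 6: GUG Val / GUG Val — identical.
Codon 7: GCC Ala / GCA Ala — synonymous.
Codon 8: GGA Gly / CAC His — nonsynonymous.
Codon 9: UUG Leu / CUC Leu — synonymous.
Synonymous differences: 2.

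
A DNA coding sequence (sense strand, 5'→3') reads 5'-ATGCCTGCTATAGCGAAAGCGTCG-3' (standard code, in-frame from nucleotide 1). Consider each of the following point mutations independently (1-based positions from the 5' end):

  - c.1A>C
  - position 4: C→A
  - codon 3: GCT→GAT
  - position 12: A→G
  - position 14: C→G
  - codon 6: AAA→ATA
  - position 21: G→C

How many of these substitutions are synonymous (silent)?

Codon 1: ATG (Met) → CTG (Leu) — missense.
Codon 2: CCT (Pro) → ACT (Thr) — missense.
Codon 3: GCT (Ala) → GAT (Asp) — missense.
Codon 4: ATA (Ile) → ATG (Met) — missense.
Codon 5: GCG (Ala) → GGG (Gly) — missense.
Codon 6: AAA (Lys) → ATA (Ile) — missense.
Codon 7: GCG (Ala) → GCC (Ala) — synonymous.
Synonymous: 1 of 7.

1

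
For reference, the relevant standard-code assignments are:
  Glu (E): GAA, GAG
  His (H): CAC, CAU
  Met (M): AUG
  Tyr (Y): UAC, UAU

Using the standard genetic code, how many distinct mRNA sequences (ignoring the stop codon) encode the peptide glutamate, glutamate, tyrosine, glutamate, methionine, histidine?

32

Glu: 2 codons.
Glu: 2 codons.
Tyr: 2 codons.
Glu: 2 codons.
Met: 1 codon.
His: 2 codons.
2 × 2 × 2 × 2 × 1 × 2 = 32.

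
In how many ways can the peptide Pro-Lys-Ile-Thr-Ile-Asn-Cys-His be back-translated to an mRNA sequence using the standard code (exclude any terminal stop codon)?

2304

Pro: 4 codons.
Lys: 2 codons.
Ile: 3 codons.
Thr: 4 codons.
Ile: 3 codons.
Asn: 2 codons.
Cys: 2 codons.
His: 2 codons.
4 × 2 × 3 × 4 × 3 × 2 × 2 × 2 = 2304.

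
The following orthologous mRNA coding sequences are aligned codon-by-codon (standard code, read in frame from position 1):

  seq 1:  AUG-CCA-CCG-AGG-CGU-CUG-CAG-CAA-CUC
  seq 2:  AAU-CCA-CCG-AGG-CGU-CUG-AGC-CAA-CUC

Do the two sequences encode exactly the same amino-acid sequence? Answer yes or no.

Codon 1: AUG Met / AAU Asn — nonsynonymous.
Codon 2: CCA Pro / CCA Pro — identical.
Codon 3: CCG Pro / CCG Pro — identical.
Codon 4: AGG Arg / AGG Arg — identical.
Codon 5: CGU Arg / CGU Arg — identical.
Codon 6: CUG Leu / CUG Leu — identical.
Codon 7: CAG Gln / AGC Ser — nonsynonymous.
Codon 8: CAA Gln / CAA Gln — identical.
Codon 9: CUC Leu / CUC Leu — identical.
Nonsynonymous differences: 2 → different protein.

no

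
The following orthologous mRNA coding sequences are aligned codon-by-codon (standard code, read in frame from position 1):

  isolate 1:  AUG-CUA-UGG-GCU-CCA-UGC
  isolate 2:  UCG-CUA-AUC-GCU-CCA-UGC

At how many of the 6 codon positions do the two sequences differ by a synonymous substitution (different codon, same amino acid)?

Codon 1: AUG Met / UCG Ser — nonsynonymous.
Codon 2: CUA Leu / CUA Leu — identical.
Codon 3: UGG Trp / AUC Ile — nonsynonymous.
Codon 4: GCU Ala / GCU Ala — identical.
Codon 5: CCA Pro / CCA Pro — identical.
Codon 6: UGC Cys / UGC Cys — identical.
Synonymous differences: 0.

0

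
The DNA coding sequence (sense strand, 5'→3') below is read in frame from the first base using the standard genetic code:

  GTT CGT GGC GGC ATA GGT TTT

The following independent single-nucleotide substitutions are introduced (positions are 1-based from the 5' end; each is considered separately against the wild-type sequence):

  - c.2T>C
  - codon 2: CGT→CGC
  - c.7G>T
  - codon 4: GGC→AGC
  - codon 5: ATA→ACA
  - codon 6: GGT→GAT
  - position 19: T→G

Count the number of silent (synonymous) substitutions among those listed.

1

Codon 1: GTT (Val) → GCT (Ala) — missense.
Codon 2: CGT (Arg) → CGC (Arg) — synonymous.
Codon 3: GGC (Gly) → TGC (Cys) — missense.
Codon 4: GGC (Gly) → AGC (Ser) — missense.
Codon 5: ATA (Ile) → ACA (Thr) — missense.
Codon 6: GGT (Gly) → GAT (Asp) — missense.
Codon 7: TTT (Phe) → GTT (Val) — missense.
Synonymous: 1 of 7.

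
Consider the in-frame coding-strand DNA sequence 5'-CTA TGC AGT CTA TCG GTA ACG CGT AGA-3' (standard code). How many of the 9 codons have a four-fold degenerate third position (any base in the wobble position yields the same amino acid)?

Codon 1 CTA (Leu): third position 4-fold.
Codon 2 TGC (Cys): third position 2-fold.
Codon 3 AGT (Ser): third position 2-fold.
Codon 4 CTA (Leu): third position 4-fold.
Codon 5 TCG (Ser): third position 4-fold.
Codon 6 GTA (Val): third position 4-fold.
Codon 7 ACG (Thr): third position 4-fold.
Codon 8 CGT (Arg): third position 4-fold.
Codon 9 AGA (Arg): third position 2-fold.
Four-fold degenerate third positions: 6.

6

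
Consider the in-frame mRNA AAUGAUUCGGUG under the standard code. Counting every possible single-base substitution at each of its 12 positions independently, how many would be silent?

Codon 1 (AAU, Asn): 1 synonymous substitution.
Codon 2 (GAU, Asp): 1 synonymous substitution.
Codon 3 (UCG, Ser): 3 synonymous substitutions.
Codon 4 (GUG, Val): 3 synonymous substitutions.
Total: 1 + 1 + 3 + 3 = 8.

8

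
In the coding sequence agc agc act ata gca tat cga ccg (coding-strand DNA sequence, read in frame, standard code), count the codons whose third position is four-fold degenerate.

4

Codon 1 AGC (Ser): third position 2-fold.
Codon 2 AGC (Ser): third position 2-fold.
Codon 3 ACT (Thr): third position 4-fold.
Codon 4 ATA (Ile): third position 3-fold.
Codon 5 GCA (Ala): third position 4-fold.
Codon 6 TAT (Tyr): third position 2-fold.
Codon 7 CGA (Arg): third position 4-fold.
Codon 8 CCG (Pro): third position 4-fold.
Four-fold degenerate third positions: 4.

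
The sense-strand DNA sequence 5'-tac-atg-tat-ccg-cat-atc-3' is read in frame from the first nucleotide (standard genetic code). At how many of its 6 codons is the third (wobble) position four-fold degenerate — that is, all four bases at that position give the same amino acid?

1

Codon 1 TAC (Tyr): third position 2-fold.
Codon 2 ATG (Met): third position 1-fold.
Codon 3 TAT (Tyr): third position 2-fold.
Codon 4 CCG (Pro): third position 4-fold.
Codon 5 CAT (His): third position 2-fold.
Codon 6 ATC (Ile): third position 3-fold.
Four-fold degenerate third positions: 1.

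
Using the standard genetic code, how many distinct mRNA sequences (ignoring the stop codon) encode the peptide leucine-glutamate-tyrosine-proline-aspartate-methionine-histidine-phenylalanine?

768

Leu: 6 codons.
Glu: 2 codons.
Tyr: 2 codons.
Pro: 4 codons.
Asp: 2 codons.
Met: 1 codon.
His: 2 codons.
Phe: 2 codons.
6 × 2 × 2 × 4 × 2 × 1 × 2 × 2 = 768.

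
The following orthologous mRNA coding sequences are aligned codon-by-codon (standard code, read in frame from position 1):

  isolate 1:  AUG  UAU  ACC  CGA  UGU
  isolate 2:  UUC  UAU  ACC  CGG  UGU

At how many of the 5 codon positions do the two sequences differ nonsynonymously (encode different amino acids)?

Codon 1: AUG Met / UUC Phe — nonsynonymous.
Codon 2: UAU Tyr / UAU Tyr — identical.
Codon 3: ACC Thr / ACC Thr — identical.
Codon 4: CGA Arg / CGG Arg — synonymous.
Codon 5: UGU Cys / UGU Cys — identical.
Nonsynonymous differences: 1.

1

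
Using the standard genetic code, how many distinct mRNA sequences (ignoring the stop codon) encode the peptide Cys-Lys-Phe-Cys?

Cys: 2 codons.
Lys: 2 codons.
Phe: 2 codons.
Cys: 2 codons.
2 × 2 × 2 × 2 = 16.

16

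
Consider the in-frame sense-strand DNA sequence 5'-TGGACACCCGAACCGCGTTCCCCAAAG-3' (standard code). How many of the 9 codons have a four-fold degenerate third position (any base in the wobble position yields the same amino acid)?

Codon 1 TGG (Trp): third position 1-fold.
Codon 2 ACA (Thr): third position 4-fold.
Codon 3 CCC (Pro): third position 4-fold.
Codon 4 GAA (Glu): third position 2-fold.
Codon 5 CCG (Pro): third position 4-fold.
Codon 6 CGT (Arg): third position 4-fold.
Codon 7 TCC (Ser): third position 4-fold.
Codon 8 CCA (Pro): third position 4-fold.
Codon 9 AAG (Lys): third position 2-fold.
Four-fold degenerate third positions: 6.

6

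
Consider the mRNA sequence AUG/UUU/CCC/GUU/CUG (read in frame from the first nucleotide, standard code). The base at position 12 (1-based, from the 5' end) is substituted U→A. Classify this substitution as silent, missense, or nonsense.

silent

Position 12 falls in codon 4: GUU → Val.
After the substitution the codon is GUA → Val.
Both encode Val, so the change is synonymous.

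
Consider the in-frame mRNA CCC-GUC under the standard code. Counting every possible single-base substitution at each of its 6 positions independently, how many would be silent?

Codon 1 (CCC, Pro): 3 synonymous substitutions.
Codon 2 (GUC, Val): 3 synonymous substitutions.
Total: 3 + 3 = 6.

6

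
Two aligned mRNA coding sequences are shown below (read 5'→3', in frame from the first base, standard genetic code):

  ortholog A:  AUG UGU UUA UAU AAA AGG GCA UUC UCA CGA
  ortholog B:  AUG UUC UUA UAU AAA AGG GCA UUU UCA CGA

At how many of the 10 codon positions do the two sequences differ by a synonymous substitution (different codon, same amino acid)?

Codon 1: AUG Met / AUG Met — identical.
Codon 2: UGU Cys / UUC Phe — nonsynonymous.
Codon 3: UUA Leu / UUA Leu — identical.
Codon 4: UAU Tyr / UAU Tyr — identical.
Codon 5: AAA Lys / AAA Lys — identical.
Codon 6: AGG Arg / AGG Arg — identical.
Codon 7: GCA Ala / GCA Ala — identical.
Codon 8: UUC Phe / UUU Phe — synonymous.
Codon 9: UCA Ser / UCA Ser — identical.
Codon 10: CGA Arg / CGA Arg — identical.
Synonymous differences: 1.

1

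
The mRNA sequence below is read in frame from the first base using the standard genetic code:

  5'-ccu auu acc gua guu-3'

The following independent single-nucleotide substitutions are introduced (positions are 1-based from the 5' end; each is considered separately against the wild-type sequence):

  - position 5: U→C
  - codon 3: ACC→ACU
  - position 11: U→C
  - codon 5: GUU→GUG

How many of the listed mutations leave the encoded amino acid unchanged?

2

Codon 2: AUU (Ile) → ACU (Thr) — missense.
Codon 3: ACC (Thr) → ACU (Thr) — synonymous.
Codon 4: GUA (Val) → GCA (Ala) — missense.
Codon 5: GUU (Val) → GUG (Val) — synonymous.
Synonymous: 2 of 4.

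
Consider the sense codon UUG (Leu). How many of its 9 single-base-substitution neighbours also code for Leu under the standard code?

2

Position 1: CUG → 1 synonymous.
Position 2: none → 0 synonymous.
Position 3: UUA → 1 synonymous.
Total: 1 + 0 + 1 = 2.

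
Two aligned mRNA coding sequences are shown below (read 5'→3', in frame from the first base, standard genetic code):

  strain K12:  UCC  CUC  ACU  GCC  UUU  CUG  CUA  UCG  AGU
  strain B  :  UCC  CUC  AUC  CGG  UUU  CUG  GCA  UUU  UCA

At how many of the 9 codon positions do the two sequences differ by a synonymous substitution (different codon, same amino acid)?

1

Codon 1: UCC Ser / UCC Ser — identical.
Codon 2: CUC Leu / CUC Leu — identical.
Codon 3: ACU Thr / AUC Ile — nonsynonymous.
Codon 4: GCC Ala / CGG Arg — nonsynonymous.
Codon 5: UUU Phe / UUU Phe — identical.
Codon 6: CUG Leu / CUG Leu — identical.
Codon 7: CUA Leu / GCA Ala — nonsynonymous.
Codon 8: UCG Ser / UUU Phe — nonsynonymous.
Codon 9: AGU Ser / UCA Ser — synonymous.
Synonymous differences: 1.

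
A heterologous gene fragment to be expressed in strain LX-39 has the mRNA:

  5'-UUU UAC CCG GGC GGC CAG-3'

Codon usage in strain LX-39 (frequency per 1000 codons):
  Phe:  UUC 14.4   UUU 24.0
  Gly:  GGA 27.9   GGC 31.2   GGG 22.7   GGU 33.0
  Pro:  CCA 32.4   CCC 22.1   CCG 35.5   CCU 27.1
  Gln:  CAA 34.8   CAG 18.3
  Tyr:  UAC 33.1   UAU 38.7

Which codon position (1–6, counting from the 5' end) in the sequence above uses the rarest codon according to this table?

6

Codon 1 UUU (Phe): 24.0 per 1000.
Codon 2 UAC (Tyr): 33.1 per 1000.
Codon 3 CCG (Pro): 35.5 per 1000.
Codon 4 GGC (Gly): 31.2 per 1000.
Codon 5 GGC (Gly): 31.2 per 1000.
Codon 6 CAG (Gln): 18.3 per 1000.
Lowest frequency is 18.3 at codon 6.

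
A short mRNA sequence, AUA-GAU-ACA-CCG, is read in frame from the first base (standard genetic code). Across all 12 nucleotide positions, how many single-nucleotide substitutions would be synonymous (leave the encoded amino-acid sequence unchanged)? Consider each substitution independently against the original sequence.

9

Codon 1 (AUA, Ile): 2 synonymous substitutions.
Codon 2 (GAU, Asp): 1 synonymous substitution.
Codon 3 (ACA, Thr): 3 synonymous substitutions.
Codon 4 (CCG, Pro): 3 synonymous substitutions.
Total: 2 + 1 + 3 + 3 = 9.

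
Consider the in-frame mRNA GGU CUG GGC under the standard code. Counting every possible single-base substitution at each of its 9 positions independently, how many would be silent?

Codon 1 (GGU, Gly): 3 synonymous substitutions.
Codon 2 (CUG, Leu): 4 synonymous substitutions.
Codon 3 (GGC, Gly): 3 synonymous substitutions.
Total: 3 + 4 + 3 = 10.

10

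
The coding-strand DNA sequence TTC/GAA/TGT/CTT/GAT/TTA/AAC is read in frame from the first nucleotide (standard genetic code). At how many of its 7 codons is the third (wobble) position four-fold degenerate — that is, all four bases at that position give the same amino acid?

1

Codon 1 TTC (Phe): third position 2-fold.
Codon 2 GAA (Glu): third position 2-fold.
Codon 3 TGT (Cys): third position 2-fold.
Codon 4 CTT (Leu): third position 4-fold.
Codon 5 GAT (Asp): third position 2-fold.
Codon 6 TTA (Leu): third position 2-fold.
Codon 7 AAC (Asn): third position 2-fold.
Four-fold degenerate third positions: 1.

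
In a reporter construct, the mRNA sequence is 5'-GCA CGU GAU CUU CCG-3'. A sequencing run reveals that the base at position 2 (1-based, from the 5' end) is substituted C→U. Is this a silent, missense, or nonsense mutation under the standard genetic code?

Position 2 falls in codon 1: GCA → Ala.
After the substitution the codon is GUA → Val.
Ala ≠ Val, so this is a missense mutation.

missense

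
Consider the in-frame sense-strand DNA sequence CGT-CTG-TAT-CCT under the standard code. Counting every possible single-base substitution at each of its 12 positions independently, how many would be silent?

11

Codon 1 (CGT, Arg): 3 synonymous substitutions.
Codon 2 (CTG, Leu): 4 synonymous substitutions.
Codon 3 (TAT, Tyr): 1 synonymous substitution.
Codon 4 (CCT, Pro): 3 synonymous substitutions.
Total: 3 + 4 + 1 + 3 = 11.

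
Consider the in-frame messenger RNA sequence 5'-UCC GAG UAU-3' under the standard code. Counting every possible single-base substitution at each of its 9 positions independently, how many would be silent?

Codon 1 (UCC, Ser): 3 synonymous substitutions.
Codon 2 (GAG, Glu): 1 synonymous substitution.
Codon 3 (UAU, Tyr): 1 synonymous substitution.
Total: 3 + 1 + 1 = 5.

5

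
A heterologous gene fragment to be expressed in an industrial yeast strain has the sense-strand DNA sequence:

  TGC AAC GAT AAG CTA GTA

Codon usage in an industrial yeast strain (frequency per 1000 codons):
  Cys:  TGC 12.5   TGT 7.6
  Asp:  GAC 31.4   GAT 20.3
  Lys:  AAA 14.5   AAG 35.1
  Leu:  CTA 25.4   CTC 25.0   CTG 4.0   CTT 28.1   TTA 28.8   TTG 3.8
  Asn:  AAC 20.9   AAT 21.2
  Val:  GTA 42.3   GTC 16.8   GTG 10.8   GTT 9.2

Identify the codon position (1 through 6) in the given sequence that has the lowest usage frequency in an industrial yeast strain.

1

Codon 1 TGC (Cys): 12.5 per 1000.
Codon 2 AAC (Asn): 20.9 per 1000.
Codon 3 GAT (Asp): 20.3 per 1000.
Codon 4 AAG (Lys): 35.1 per 1000.
Codon 5 CTA (Leu): 25.4 per 1000.
Codon 6 GTA (Val): 42.3 per 1000.
Lowest frequency is 12.5 at codon 1.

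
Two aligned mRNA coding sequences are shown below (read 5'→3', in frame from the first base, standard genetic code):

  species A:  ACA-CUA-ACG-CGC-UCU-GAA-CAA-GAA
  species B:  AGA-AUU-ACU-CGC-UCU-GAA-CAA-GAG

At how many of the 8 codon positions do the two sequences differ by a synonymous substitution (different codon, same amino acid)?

Codon 1: ACA Thr / AGA Arg — nonsynonymous.
Codon 2: CUA Leu / AUU Ile — nonsynonymous.
Codon 3: ACG Thr / ACU Thr — synonymous.
Codon 4: CGC Arg / CGC Arg — identical.
Codon 5: UCU Ser / UCU Ser — identical.
Codon 6: GAA Glu / GAA Glu — identical.
Codon 7: CAA Gln / CAA Gln — identical.
Codon 8: GAA Glu / GAG Glu — synonymous.
Synonymous differences: 2.

2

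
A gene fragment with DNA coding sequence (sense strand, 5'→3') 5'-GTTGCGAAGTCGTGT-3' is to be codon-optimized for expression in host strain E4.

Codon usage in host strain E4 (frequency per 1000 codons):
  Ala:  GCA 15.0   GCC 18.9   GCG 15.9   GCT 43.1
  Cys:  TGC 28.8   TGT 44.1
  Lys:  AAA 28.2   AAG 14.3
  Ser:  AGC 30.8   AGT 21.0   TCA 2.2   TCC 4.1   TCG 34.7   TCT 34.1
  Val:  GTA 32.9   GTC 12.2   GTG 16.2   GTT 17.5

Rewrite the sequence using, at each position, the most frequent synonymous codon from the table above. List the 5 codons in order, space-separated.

Codon 1 (Val): best is GTA at 32.9.
Codon 2 (Ala): best is GCT at 43.1.
Codon 3 (Lys): best is AAA at 28.2.
Codon 4 (Ser): best is TCG at 34.7.
Codon 5 (Cys): best is TGT at 44.1.

GTA GCT AAA TCG TGT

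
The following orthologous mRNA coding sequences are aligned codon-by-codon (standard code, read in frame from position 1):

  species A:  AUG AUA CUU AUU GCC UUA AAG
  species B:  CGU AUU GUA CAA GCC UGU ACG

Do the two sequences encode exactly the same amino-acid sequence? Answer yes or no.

Codon 1: AUG Met / CGU Arg — nonsynonymous.
Codon 2: AUA Ile / AUU Ile — synonymous.
Codon 3: CUU Leu / GUA Val — nonsynonymous.
Codon 4: AUU Ile / CAA Gln — nonsynonymous.
Codon 5: GCC Ala / GCC Ala — identical.
Codon 6: UUA Leu / UGU Cys — nonsynonymous.
Codon 7: AAG Lys / ACG Thr — nonsynonymous.
Nonsynonymous differences: 5 → different protein.

no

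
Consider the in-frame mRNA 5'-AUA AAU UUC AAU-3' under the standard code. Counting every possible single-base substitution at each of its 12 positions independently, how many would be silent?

5

Codon 1 (AUA, Ile): 2 synonymous substitutions.
Codon 2 (AAU, Asn): 1 synonymous substitution.
Codon 3 (UUC, Phe): 1 synonymous substitution.
Codon 4 (AAU, Asn): 1 synonymous substitution.
Total: 2 + 1 + 1 + 1 = 5.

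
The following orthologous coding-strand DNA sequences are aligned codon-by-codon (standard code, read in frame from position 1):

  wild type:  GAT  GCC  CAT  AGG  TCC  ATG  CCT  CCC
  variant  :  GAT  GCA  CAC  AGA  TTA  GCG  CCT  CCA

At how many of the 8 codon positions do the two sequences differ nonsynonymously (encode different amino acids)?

Codon 1: GAT Asp / GAT Asp — identical.
Codon 2: GCC Ala / GCA Ala — synonymous.
Codon 3: CAT His / CAC His — synonymous.
Codon 4: AGG Arg / AGA Arg — synonymous.
Codon 5: TCC Ser / TTA Leu — nonsynonymous.
Codon 6: ATG Met / GCG Ala — nonsynonymous.
Codon 7: CCT Pro / CCT Pro — identical.
Codon 8: CCC Pro / CCA Pro — synonymous.
Nonsynonymous differences: 2.

2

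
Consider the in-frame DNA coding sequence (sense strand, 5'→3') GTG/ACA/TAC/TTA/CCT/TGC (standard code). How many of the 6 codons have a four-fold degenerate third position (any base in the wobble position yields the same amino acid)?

3

Codon 1 GTG (Val): third position 4-fold.
Codon 2 ACA (Thr): third position 4-fold.
Codon 3 TAC (Tyr): third position 2-fold.
Codon 4 TTA (Leu): third position 2-fold.
Codon 5 CCT (Pro): third position 4-fold.
Codon 6 TGC (Cys): third position 2-fold.
Four-fold degenerate third positions: 3.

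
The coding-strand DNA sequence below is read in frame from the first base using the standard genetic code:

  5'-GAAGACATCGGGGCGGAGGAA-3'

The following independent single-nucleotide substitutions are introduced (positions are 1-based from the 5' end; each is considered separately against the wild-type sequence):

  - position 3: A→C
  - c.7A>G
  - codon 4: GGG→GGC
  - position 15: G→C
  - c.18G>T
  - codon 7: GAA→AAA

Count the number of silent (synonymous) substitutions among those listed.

2

Codon 1: GAA (Glu) → GAC (Asp) — missense.
Codon 3: ATC (Ile) → GTC (Val) — missense.
Codon 4: GGG (Gly) → GGC (Gly) — synonymous.
Codon 5: GCG (Ala) → GCC (Ala) — synonymous.
Codon 6: GAG (Glu) → GAT (Asp) — missense.
Codon 7: GAA (Glu) → AAA (Lys) — missense.
Synonymous: 2 of 6.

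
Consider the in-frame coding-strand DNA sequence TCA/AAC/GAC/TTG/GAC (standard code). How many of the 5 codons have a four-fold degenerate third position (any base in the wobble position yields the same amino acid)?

Codon 1 TCA (Ser): third position 4-fold.
Codon 2 AAC (Asn): third position 2-fold.
Codon 3 GAC (Asp): third position 2-fold.
Codon 4 TTG (Leu): third position 2-fold.
Codon 5 GAC (Asp): third position 2-fold.
Four-fold degenerate third positions: 1.

1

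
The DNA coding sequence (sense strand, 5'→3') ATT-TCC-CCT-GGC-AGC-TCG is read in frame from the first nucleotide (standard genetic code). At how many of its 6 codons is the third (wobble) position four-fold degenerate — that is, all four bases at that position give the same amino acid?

4

Codon 1 ATT (Ile): third position 3-fold.
Codon 2 TCC (Ser): third position 4-fold.
Codon 3 CCT (Pro): third position 4-fold.
Codon 4 GGC (Gly): third position 4-fold.
Codon 5 AGC (Ser): third position 2-fold.
Codon 6 TCG (Ser): third position 4-fold.
Four-fold degenerate third positions: 4.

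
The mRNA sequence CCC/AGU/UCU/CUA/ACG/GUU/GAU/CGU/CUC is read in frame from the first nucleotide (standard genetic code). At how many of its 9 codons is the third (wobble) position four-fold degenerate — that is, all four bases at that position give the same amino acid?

7

Codon 1 CCC (Pro): third position 4-fold.
Codon 2 AGU (Ser): third position 2-fold.
Codon 3 UCU (Ser): third position 4-fold.
Codon 4 CUA (Leu): third position 4-fold.
Codon 5 ACG (Thr): third position 4-fold.
Codon 6 GUU (Val): third position 4-fold.
Codon 7 GAU (Asp): third position 2-fold.
Codon 8 CGU (Arg): third position 4-fold.
Codon 9 CUC (Leu): third position 4-fold.
Four-fold degenerate third positions: 7.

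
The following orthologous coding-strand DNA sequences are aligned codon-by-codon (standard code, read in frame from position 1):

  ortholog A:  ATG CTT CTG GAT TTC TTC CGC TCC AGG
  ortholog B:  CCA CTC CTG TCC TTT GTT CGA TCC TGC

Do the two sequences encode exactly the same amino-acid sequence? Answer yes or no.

Codon 1: ATG Met / CCA Pro — nonsynonymous.
Codon 2: CTT Leu / CTC Leu — synonymous.
Codon 3: CTG Leu / CTG Leu — identical.
Codon 4: GAT Asp / TCC Ser — nonsynonymous.
Codon 5: TTC Phe / TTT Phe — synonymous.
Codon 6: TTC Phe / GTT Val — nonsynonymous.
Codon 7: CGC Arg / CGA Arg — synonymous.
Codon 8: TCC Ser / TCC Ser — identical.
Codon 9: AGG Arg / TGC Cys — nonsynonymous.
Nonsynonymous differences: 4 → different protein.

no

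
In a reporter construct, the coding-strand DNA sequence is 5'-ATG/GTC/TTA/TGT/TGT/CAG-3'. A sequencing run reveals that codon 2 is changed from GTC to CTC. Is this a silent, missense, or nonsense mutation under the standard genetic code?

missense

Position 4 falls in codon 2: GTC → Val.
After the substitution the codon is CTC → Leu.
Val ≠ Leu, so this is a missense mutation.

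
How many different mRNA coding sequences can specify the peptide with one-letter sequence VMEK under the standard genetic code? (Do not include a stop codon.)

Val: 4 codons.
Met: 1 codon.
Glu: 2 codons.
Lys: 2 codons.
4 × 1 × 2 × 2 = 16.

16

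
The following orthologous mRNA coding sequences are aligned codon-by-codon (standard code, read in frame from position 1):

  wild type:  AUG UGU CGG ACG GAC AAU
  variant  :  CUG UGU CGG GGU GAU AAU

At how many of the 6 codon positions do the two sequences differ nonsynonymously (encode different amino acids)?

Codon 1: AUG Met / CUG Leu — nonsynonymous.
Codon 2: UGU Cys / UGU Cys — identical.
Codon 3: CGG Arg / CGG Arg — identical.
Codon 4: ACG Thr / GGU Gly — nonsynonymous.
Codon 5: GAC Asp / GAU Asp — synonymous.
Codon 6: AAU Asn / AAU Asn — identical.
Nonsynonymous differences: 2.

2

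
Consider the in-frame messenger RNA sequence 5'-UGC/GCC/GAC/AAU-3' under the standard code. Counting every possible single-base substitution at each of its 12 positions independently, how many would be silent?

6

Codon 1 (UGC, Cys): 1 synonymous substitution.
Codon 2 (GCC, Ala): 3 synonymous substitutions.
Codon 3 (GAC, Asp): 1 synonymous substitution.
Codon 4 (AAU, Asn): 1 synonymous substitution.
Total: 1 + 3 + 1 + 1 = 6.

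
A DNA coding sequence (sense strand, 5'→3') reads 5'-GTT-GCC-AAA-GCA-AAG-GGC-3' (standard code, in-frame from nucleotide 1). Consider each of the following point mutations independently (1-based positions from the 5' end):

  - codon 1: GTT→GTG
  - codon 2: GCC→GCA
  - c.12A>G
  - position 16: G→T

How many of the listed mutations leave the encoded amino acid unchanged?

Codon 1: GTT (Val) → GTG (Val) — synonymous.
Codon 2: GCC (Ala) → GCA (Ala) — synonymous.
Codon 4: GCA (Ala) → GCG (Ala) — synonymous.
Codon 6: GGC (Gly) → TGC (Cys) — missense.
Synonymous: 3 of 4.

3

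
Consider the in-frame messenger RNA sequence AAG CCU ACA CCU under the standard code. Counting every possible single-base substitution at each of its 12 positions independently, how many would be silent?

10

Codon 1 (AAG, Lys): 1 synonymous substitution.
Codon 2 (CCU, Pro): 3 synonymous substitutions.
Codon 3 (ACA, Thr): 3 synonymous substitutions.
Codon 4 (CCU, Pro): 3 synonymous substitutions.
Total: 1 + 3 + 3 + 3 = 10.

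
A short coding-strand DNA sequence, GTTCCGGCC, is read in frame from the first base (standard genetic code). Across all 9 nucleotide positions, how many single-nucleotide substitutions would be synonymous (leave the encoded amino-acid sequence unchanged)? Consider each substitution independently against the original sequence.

9

Codon 1 (GTT, Val): 3 synonymous substitutions.
Codon 2 (CCG, Pro): 3 synonymous substitutions.
Codon 3 (GCC, Ala): 3 synonymous substitutions.
Total: 3 + 3 + 3 = 9.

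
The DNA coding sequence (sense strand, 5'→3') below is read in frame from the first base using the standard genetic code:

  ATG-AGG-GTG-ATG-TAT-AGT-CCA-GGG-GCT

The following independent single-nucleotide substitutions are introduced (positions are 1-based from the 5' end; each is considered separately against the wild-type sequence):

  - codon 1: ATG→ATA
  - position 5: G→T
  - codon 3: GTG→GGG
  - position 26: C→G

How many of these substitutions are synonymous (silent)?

0

Codon 1: ATG (Met) → ATA (Ile) — missense.
Codon 2: AGG (Arg) → ATG (Met) — missense.
Codon 3: GTG (Val) → GGG (Gly) — missense.
Codon 9: GCT (Ala) → GGT (Gly) — missense.
Synonymous: 0 of 4.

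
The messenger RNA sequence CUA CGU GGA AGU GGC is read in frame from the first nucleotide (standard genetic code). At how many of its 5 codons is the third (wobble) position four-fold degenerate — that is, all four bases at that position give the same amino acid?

Codon 1 CUA (Leu): third position 4-fold.
Codon 2 CGU (Arg): third position 4-fold.
Codon 3 GGA (Gly): third position 4-fold.
Codon 4 AGU (Ser): third position 2-fold.
Codon 5 GGC (Gly): third position 4-fold.
Four-fold degenerate third positions: 4.

4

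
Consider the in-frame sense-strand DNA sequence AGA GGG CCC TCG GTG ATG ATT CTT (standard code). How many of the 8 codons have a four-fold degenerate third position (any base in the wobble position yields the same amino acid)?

Codon 1 AGA (Arg): third position 2-fold.
Codon 2 GGG (Gly): third position 4-fold.
Codon 3 CCC (Pro): third position 4-fold.
Codon 4 TCG (Ser): third position 4-fold.
Codon 5 GTG (Val): third position 4-fold.
Codon 6 ATG (Met): third position 1-fold.
Codon 7 ATT (Ile): third position 3-fold.
Codon 8 CTT (Leu): third position 4-fold.
Four-fold degenerate third positions: 5.

5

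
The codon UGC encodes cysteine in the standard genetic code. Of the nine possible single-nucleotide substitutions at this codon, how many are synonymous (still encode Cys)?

1

Position 1: none → 0 synonymous.
Position 2: none → 0 synonymous.
Position 3: UGU → 1 synonymous.
Total: 0 + 0 + 1 = 1.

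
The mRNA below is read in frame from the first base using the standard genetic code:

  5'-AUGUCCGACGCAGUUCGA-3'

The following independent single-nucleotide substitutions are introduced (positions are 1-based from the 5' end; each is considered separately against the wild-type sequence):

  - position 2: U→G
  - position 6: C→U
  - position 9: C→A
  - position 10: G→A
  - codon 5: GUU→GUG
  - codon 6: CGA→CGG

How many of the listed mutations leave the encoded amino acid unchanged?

Codon 1: AUG (Met) → AGG (Arg) — missense.
Codon 2: UCC (Ser) → UCU (Ser) — synonymous.
Codon 3: GAC (Asp) → GAA (Glu) — missense.
Codon 4: GCA (Ala) → ACA (Thr) — missense.
Codon 5: GUU (Val) → GUG (Val) — synonymous.
Codon 6: CGA (Arg) → CGG (Arg) — synonymous.
Synonymous: 3 of 6.

3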